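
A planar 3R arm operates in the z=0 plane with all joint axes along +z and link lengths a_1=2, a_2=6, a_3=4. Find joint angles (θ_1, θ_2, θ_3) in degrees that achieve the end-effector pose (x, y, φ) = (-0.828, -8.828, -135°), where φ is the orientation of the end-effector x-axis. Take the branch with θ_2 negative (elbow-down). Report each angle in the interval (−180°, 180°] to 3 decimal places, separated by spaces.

0.012 -90.008 -45.004

wrist centre = target − a_3·(cos φ, sin φ) = (2.0004, -5.9996)
cos θ_2 = (39.9966−2²−6²)/(2·2·6) = -0.0001; θ_2 = -90.0082° (elbow-down)
β = atan2(-5.9996,2.0004) = -71.5602°; ψ = atan2(-6.0000,1.9991) = -71.5724°
θ_1 = β − ψ = 0.0122°
θ_3 = φ − θ_1 − θ_2 = -45.0041° (wrapped to (-180°,180°])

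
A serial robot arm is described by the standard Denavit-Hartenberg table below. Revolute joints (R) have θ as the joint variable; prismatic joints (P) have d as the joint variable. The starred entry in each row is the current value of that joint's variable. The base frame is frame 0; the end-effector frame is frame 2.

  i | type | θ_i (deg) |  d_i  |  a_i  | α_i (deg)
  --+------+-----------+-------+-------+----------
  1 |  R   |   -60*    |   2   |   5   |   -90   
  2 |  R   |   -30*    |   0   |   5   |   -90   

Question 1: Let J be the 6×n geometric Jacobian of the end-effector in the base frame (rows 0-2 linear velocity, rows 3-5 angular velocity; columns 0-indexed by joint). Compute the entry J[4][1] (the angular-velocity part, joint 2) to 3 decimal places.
0.500

axis z_1 = (0.8660,0.5000,0.0000); lever o_n−o_1 = (2.1651,-3.7500,2.5000)
cross product → J_v[:, 1] = (1.2500,-2.1651,-4.3301)
J_ω[:, 1] = z_1
entry J[4][1] = 0.5000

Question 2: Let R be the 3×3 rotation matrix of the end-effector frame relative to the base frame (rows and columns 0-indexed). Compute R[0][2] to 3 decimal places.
End-effector z-axis (col 2 of R) = (0.2500,-0.4330,-0.8660)
R[0][2] = 0.2500

0.250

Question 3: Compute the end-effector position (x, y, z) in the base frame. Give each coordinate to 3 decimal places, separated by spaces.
4.665 -8.080 4.500

after link 1: o_1 = (2.5000, -4.3301, 2.0000)
after link 2: o_2 = (4.6651, -8.0801, 4.5000)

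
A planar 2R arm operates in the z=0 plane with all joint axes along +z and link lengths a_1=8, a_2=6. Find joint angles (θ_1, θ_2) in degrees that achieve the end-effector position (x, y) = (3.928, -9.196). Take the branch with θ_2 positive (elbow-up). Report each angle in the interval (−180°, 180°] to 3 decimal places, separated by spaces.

cos θ_2 = (99.9956−8²−6²)/(2·8·6) = -0.0000; θ_2 = 90.0026° (elbow-up)
β = atan2(-9.1960,3.9280) = -66.8706°; ψ = atan2(6.0000,7.9997) = 36.8708°
θ_1 = β − ψ = -103.7415°

-103.741 90.003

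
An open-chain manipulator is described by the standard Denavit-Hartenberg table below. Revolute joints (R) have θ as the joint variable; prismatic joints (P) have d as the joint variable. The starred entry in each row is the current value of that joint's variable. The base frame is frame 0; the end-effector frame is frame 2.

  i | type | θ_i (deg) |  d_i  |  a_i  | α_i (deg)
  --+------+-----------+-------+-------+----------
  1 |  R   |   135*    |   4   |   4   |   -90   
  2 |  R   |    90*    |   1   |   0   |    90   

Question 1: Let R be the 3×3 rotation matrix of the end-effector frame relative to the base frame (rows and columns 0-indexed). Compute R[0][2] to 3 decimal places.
End-effector z-axis (col 2 of R) = (-0.7071,0.7071,0.0000)
R[0][2] = -0.7071

-0.707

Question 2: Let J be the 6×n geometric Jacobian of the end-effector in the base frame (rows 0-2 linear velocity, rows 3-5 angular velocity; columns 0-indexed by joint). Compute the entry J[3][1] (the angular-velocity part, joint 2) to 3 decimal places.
-0.707

axis z_1 = (-0.7071,-0.7071,0.0000); lever o_n−o_1 = (-0.7071,-0.7071,0.0000)
cross product → J_v[:, 1] = (0.0000,-0.0000,0.0000)
J_ω[:, 1] = z_1
entry J[3][1] = -0.7071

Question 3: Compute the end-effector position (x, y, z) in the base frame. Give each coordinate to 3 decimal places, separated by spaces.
-3.536 2.121 4.000

after link 1: o_1 = (-2.8284, 2.8284, 4.0000)
after link 2: o_2 = (-3.5355, 2.1213, 4.0000)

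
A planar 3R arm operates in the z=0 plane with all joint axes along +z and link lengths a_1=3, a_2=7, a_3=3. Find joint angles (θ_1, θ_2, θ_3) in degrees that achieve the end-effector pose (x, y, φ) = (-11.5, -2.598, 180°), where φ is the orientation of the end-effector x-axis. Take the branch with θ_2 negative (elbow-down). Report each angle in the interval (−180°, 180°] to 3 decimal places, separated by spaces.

wrist centre = target − a_3·(cos φ, sin φ) = (-8.5000, -2.5980)
cos θ_2 = (78.9996−3²−7²)/(2·3·7) = 0.5000; θ_2 = -60.0006° (elbow-down)
β = atan2(-2.5980,-8.5000) = -163.0044°; ψ = atan2(-6.0622,6.4999) = -43.0044°
θ_1 = β − ψ = -120.0000°
θ_3 = φ − θ_1 − θ_2 = 0.0006° (wrapped to (-180°,180°])

-120.000 -60.001 0.001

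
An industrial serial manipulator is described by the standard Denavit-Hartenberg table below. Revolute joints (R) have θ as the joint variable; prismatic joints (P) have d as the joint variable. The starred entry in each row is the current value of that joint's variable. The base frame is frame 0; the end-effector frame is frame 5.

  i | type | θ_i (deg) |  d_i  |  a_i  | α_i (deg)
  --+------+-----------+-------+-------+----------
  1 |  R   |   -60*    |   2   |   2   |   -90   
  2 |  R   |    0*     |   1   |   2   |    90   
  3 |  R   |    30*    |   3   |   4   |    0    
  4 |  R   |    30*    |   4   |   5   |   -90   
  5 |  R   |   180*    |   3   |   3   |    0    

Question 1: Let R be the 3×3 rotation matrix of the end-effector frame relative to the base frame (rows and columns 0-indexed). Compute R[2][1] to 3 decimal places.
End-effector y-axis (col 1 of R) = (-0.0000,-0.0000,1.0000)
R[2][1] = 1.0000

1.000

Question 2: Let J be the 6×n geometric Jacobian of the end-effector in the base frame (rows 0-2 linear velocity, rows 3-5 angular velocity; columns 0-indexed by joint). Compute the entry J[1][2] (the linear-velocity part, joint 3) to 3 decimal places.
5.464

axis z_2 = (0.0000,0.0000,1.0000); lever o_n−o_2 = (5.4641,1.0000,7.0000)
cross product → J_v[:, 2] = (-1.0000,5.4641,0.0000)
J_ω[:, 2] = z_2
entry J[1][2] = 5.4641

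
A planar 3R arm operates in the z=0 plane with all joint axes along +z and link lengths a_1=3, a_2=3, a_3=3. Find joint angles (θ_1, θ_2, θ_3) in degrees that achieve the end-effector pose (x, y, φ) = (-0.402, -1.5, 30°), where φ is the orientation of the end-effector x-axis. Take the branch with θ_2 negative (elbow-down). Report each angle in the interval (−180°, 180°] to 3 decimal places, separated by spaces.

-90.001 -89.999 -150.000

wrist centre = target − a_3·(cos φ, sin φ) = (-3.0001, -3.0000)
cos θ_2 = (18.0005−3²−3²)/(2·3·3) = 0.0000; θ_2 = -89.9985° (elbow-down)
β = atan2(-3.0000,-3.0001) = -135.0007°; ψ = atan2(-3.0000,3.0001) = -44.9993°
θ_1 = β − ψ = -90.0015°
θ_3 = φ − θ_1 − θ_2 = -150.0000° (wrapped to (-180°,180°])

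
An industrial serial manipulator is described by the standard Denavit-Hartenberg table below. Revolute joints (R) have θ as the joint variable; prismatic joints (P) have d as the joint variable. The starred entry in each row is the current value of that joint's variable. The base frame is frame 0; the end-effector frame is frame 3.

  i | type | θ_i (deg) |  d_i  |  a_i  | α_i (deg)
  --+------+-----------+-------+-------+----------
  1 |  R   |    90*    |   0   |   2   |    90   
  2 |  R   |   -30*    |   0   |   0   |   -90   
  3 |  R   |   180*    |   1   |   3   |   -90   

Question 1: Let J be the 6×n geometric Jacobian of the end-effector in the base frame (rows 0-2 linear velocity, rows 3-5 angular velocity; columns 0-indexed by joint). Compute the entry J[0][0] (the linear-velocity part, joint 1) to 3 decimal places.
0.098

axis z_0 = ẑ; lever o_n−o_0 = (-0.0000,-0.0981,2.3660)
cross product → J_v[:, 0] = (0.0981,-0.0000,0.0000)
J_ω[:, 0] = z_0
entry J[0][0] = 0.0981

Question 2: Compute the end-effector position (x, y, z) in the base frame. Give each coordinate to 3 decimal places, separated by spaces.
-0.000 -0.098 2.366

after link 1: o_1 = (0.0000, 2.0000, 0.0000)
after link 2: o_2 = (0.0000, 2.0000, 0.0000)
after link 3: o_3 = (-0.0000, -0.0981, 2.3660)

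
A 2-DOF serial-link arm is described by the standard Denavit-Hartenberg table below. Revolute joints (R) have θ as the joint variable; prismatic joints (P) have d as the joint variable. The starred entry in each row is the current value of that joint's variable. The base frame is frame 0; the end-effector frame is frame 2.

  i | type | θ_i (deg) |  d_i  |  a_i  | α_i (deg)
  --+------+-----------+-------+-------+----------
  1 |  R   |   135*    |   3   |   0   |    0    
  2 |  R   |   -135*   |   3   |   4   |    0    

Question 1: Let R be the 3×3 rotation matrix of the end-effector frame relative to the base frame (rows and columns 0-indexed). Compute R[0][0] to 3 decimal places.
End-effector x-axis (col 0 of R) = (1.0000,0.0000,0.0000)
R[0][0] = 1.0000

1.000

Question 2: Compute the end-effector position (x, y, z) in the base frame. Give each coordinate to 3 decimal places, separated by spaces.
4.000 0.000 6.000

after link 1: o_1 = (0.0000, 0.0000, 3.0000)
after link 2: o_2 = (4.0000, 0.0000, 6.0000)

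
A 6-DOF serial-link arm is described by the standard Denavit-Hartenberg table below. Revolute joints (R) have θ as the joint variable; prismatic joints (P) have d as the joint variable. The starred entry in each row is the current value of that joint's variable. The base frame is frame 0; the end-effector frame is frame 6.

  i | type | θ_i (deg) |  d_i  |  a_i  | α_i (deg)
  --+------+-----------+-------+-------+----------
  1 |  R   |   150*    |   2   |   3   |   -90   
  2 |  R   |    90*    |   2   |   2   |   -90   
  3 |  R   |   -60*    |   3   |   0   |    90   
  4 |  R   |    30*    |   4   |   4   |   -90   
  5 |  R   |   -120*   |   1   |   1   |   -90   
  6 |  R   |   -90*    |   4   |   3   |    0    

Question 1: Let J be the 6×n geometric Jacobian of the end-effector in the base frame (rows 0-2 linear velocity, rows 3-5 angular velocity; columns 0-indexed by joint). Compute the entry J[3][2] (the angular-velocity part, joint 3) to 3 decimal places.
axis z_2 = (0.8660,-0.5000,-0.0000); lever o_n−o_2 = (5.1516,-10.9695,3.9306)
cross product → J_v[:, 2] = (-1.9653,-3.4040,-6.9240)
J_ω[:, 2] = z_2
entry J[3][2] = 0.8660

0.866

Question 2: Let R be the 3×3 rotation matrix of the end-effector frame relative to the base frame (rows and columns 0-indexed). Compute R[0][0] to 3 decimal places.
0.967

End-effector x-axis (col 0 of R) = (0.9665,-0.0580,0.2500)
R[0][0] = 0.9665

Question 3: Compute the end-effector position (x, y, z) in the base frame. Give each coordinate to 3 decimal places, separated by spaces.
1.554 -11.202 3.931

after link 1: o_1 = (-2.5981, 1.5000, 2.0000)
after link 2: o_2 = (-3.5981, -0.2321, 0.0000)
after link 3: o_3 = (-1.0000, -1.7321, -0.0000)
after link 4: o_4 = (-1.7679, -7.0622, 1.7321)
after link 5: o_5 = (-1.0470, -7.0454, 2.9486)
after link 6: o_6 = (1.5535, -11.2015, 3.9306)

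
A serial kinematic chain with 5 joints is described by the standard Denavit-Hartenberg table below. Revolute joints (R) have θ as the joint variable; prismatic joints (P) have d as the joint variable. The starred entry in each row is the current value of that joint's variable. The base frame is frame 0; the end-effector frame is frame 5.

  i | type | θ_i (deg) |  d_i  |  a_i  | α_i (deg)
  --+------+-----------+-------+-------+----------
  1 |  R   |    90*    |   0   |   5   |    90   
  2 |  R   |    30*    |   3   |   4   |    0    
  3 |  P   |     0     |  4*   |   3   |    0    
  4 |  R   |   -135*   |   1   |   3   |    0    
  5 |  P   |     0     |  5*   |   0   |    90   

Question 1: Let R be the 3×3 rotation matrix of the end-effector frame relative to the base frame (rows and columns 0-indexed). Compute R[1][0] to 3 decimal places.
End-effector x-axis (col 0 of R) = (0.0000,-0.2588,-0.9659)
R[1][0] = -0.2588

-0.259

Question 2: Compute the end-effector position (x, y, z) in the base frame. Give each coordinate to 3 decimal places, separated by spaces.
after link 1: o_1 = (0.0000, 5.0000, 0.0000)
after link 2: o_2 = (3.0000, 8.4641, 2.0000)
after link 3: o_3 = (7.0000, 11.0622, 3.5000)
after link 4: o_4 = (8.0000, 10.2857, 0.6022)
after link 5: o_5 = (13.0000, 10.2857, 0.6022)

13.000 10.286 0.602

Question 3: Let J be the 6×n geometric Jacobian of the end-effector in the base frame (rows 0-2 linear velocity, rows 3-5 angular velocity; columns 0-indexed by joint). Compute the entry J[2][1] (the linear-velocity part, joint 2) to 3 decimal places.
5.286

axis z_1 = (1.0000,-0.0000,0.0000); lever o_n−o_1 = (13.0000,5.2857,0.6022)
cross product → J_v[:, 1] = (-0.0000,-0.6022,5.2857)
J_ω[:, 1] = z_1
entry J[2][1] = 5.2857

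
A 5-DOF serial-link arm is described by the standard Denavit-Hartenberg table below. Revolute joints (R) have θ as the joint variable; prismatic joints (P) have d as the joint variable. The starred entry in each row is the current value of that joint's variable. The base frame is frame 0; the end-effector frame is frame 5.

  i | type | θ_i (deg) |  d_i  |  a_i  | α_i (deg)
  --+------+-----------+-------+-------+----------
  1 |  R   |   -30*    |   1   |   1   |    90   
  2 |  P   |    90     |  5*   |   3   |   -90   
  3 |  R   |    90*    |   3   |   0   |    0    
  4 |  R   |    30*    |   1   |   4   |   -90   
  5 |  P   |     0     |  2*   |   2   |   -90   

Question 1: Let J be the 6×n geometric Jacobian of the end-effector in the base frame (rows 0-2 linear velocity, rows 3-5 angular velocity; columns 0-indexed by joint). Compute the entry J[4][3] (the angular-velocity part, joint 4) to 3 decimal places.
axis z_3 = (-0.8660,0.5000,0.0000); lever o_n−o_3 = (1.2321,4.1340,-4.7321)
cross product → J_v[:, 3] = (-2.3660,-4.0981,-4.1962)
J_ω[:, 3] = z_3
entry J[4][3] = 0.5000

0.500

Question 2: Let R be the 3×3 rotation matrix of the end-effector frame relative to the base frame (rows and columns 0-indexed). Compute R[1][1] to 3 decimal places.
End-effector y-axis (col 1 of R) = (0.2500,0.4330,0.8660)
R[1][1] = 0.4330

0.433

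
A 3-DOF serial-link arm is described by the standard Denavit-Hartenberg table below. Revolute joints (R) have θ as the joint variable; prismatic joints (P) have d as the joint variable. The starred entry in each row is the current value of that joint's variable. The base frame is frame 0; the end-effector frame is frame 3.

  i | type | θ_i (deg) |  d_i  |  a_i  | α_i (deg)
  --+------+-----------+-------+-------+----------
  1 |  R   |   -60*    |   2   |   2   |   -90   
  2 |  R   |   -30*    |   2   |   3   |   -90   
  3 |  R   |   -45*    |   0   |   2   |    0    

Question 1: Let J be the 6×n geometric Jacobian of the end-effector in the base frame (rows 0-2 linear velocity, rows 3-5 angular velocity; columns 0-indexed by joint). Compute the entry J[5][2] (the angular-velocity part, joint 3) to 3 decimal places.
-0.866

axis z_2 = (0.2500,-0.4330,-0.8660); lever o_n−o_2 = (1.8371,-0.3536,0.7071)
cross product → J_v[:, 2] = (-0.6124,-1.7678,0.7071)
J_ω[:, 2] = z_2
entry J[5][2] = -0.8660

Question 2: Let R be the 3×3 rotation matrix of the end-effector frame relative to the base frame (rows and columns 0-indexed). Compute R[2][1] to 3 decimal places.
0.354

End-effector y-axis (col 1 of R) = (-0.3062,-0.8839,0.3536)
R[2][1] = 0.3536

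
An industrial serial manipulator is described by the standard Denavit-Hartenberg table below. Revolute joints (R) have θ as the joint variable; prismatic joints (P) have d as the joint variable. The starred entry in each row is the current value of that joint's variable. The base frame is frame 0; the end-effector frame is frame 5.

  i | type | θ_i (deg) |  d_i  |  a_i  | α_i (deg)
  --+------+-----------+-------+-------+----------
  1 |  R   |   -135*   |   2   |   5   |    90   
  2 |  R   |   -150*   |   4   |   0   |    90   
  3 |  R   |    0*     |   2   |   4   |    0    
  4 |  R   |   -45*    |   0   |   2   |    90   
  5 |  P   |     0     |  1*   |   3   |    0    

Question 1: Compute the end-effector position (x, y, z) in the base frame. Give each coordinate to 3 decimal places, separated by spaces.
after link 1: o_1 = (-3.5355, -3.5355, 2.0000)
after link 2: o_2 = (-6.3640, -0.7071, 2.0000)
after link 3: o_3 = (-3.2074, 2.4495, 1.7321)
after link 4: o_4 = (-1.3413, 2.3155, 1.0249)
after link 5: o_5 = (1.5247, 1.1815, 0.3178)

1.525 1.182 0.318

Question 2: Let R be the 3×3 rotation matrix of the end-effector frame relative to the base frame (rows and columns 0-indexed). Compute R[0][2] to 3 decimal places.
0.067

End-effector z-axis (col 2 of R) = (0.0670,-0.9330,0.3536)
R[0][2] = 0.0670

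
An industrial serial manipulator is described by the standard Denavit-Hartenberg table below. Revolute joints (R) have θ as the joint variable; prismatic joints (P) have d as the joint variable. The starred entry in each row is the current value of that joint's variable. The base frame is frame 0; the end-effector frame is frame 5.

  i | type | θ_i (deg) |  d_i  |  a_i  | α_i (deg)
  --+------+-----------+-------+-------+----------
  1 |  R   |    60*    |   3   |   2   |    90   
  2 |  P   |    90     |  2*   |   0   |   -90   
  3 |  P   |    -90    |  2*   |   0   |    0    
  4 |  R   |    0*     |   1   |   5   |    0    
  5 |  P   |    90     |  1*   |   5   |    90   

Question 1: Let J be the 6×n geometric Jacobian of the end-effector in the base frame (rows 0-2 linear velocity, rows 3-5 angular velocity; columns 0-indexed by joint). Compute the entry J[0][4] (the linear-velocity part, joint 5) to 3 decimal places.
-0.500

prismatic axis z_4 = (-0.5000,-0.8660,0.0000)
J_v[:, 4] = z_4; J_ω[:, 4] = (0,0,0)
entry J[0][4] = -0.5000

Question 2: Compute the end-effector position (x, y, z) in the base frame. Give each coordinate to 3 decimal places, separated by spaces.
5.062 -5.232 8.000

after link 1: o_1 = (1.0000, 1.7321, 3.0000)
after link 2: o_2 = (2.7321, 0.7321, 3.0000)
after link 3: o_3 = (1.7321, -1.0000, 3.0000)
after link 4: o_4 = (5.5622, -4.3660, 3.0000)
after link 5: o_5 = (5.0622, -5.2321, 8.0000)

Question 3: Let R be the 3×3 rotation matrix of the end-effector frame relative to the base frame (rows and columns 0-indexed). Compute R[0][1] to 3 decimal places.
End-effector y-axis (col 1 of R) = (-0.5000,-0.8660,0.0000)
R[0][1] = -0.5000

-0.500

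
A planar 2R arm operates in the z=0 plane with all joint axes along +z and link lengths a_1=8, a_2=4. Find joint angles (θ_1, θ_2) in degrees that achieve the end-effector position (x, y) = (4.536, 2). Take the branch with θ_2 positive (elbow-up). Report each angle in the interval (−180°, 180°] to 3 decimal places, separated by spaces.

-0.001 149.998

cos θ_2 = (24.5753−8²−4²)/(2·8·4) = -0.8660; θ_2 = 149.9983° (elbow-up)
β = atan2(2.0000,4.5360) = 23.7935°; ψ = atan2(2.0001,4.5360) = 23.7948°
θ_1 = β − ψ = -0.0013°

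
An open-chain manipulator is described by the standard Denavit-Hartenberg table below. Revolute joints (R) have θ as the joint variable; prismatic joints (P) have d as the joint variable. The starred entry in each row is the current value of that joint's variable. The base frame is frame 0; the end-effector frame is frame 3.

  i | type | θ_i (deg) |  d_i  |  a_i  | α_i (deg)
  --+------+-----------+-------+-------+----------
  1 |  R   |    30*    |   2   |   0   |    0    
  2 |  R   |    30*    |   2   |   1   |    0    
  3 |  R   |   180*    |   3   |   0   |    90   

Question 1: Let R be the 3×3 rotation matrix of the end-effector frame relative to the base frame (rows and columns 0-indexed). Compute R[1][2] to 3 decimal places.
0.500

End-effector z-axis (col 2 of R) = (-0.8660,0.5000,0.0000)
R[1][2] = 0.5000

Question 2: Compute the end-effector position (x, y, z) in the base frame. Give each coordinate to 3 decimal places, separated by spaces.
0.500 0.866 7.000

after link 1: o_1 = (0.0000, 0.0000, 2.0000)
after link 2: o_2 = (0.5000, 0.8660, 4.0000)
after link 3: o_3 = (0.5000, 0.8660, 7.0000)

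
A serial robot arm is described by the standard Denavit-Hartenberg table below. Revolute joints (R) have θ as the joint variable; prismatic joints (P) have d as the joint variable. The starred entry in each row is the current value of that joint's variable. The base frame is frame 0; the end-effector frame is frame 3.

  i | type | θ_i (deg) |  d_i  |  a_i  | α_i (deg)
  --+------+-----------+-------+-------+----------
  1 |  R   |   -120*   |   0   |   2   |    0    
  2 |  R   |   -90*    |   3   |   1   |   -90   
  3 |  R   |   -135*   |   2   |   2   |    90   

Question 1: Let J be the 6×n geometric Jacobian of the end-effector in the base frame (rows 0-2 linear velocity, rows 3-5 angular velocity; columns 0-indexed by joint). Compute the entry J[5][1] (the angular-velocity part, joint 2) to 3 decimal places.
1.000

axis z_1 = (0.0000,0.0000,1.0000); lever o_n−o_1 = (-0.6413,-1.9392,4.4142)
cross product → J_v[:, 1] = (1.9392,-0.6413,0.0000)
J_ω[:, 1] = z_1
entry J[5][1] = 1.0000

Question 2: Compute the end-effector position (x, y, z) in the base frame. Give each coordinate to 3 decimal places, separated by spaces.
after link 1: o_1 = (-1.0000, -1.7321, 0.0000)
after link 2: o_2 = (-1.8660, -1.2321, 3.0000)
after link 3: o_3 = (-1.6413, -3.6712, 4.4142)

-1.641 -3.671 4.414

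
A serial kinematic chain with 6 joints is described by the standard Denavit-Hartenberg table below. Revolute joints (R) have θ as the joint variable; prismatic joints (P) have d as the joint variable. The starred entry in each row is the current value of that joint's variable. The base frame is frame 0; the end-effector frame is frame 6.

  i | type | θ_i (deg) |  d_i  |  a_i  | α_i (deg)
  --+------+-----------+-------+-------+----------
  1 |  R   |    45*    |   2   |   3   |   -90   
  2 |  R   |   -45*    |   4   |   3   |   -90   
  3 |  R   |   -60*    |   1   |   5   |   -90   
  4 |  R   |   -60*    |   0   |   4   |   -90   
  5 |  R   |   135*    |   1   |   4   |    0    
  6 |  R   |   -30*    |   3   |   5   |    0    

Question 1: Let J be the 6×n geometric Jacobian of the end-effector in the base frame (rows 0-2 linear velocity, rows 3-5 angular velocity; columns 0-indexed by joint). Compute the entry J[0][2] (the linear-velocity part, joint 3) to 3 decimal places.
axis z_2 = (0.5000,0.5000,-0.7071); lever o_n−o_2 = (-9.6216,6.0848,-0.9366)
cross product → J_v[:, 2] = (3.8343,7.2718,7.8532)
J_ω[:, 2] = z_2
entry J[0][2] = 3.8343

3.834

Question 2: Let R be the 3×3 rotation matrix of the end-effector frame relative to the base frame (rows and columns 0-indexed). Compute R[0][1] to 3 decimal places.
-0.040

End-effector y-axis (col 1 of R) = (-0.0397,-0.8142,0.5792)
R[0][1] = -0.0397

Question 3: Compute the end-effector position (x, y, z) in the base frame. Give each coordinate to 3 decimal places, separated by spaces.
after link 1: o_1 = (2.1213, 2.1213, 2.0000)
after link 2: o_2 = (0.7929, 6.4497, 4.1213)
after link 3: o_3 = (-0.5190, 11.2616, 5.1820)
after link 4: o_4 = (0.4883, 14.7184, 3.4396)
after link 5: o_5 = (-3.0125, 12.5462, 3.5993)
after link 6: o_6 = (-8.8287, 12.5346, 3.1847)

-8.829 12.535 3.185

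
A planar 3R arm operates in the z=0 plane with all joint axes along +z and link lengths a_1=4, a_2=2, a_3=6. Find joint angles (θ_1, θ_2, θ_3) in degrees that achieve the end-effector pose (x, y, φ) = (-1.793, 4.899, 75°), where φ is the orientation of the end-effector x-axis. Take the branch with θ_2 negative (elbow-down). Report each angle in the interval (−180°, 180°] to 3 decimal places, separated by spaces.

wrist centre = target − a_3·(cos φ, sin φ) = (-3.3459, -0.8966)
cos θ_2 = (11.9990−4²−2²)/(2·4·2) = -0.5001; θ_2 = -120.0043° (elbow-down)
β = atan2(-0.8966,-3.3459) = -164.9997°; ψ = atan2(-1.7320,2.9999) = -30.0000°
θ_1 = β − ψ = -134.9997°
θ_3 = φ − θ_1 − θ_2 = -29.9960° (wrapped to (-180°,180°])

-135.000 -120.004 -29.996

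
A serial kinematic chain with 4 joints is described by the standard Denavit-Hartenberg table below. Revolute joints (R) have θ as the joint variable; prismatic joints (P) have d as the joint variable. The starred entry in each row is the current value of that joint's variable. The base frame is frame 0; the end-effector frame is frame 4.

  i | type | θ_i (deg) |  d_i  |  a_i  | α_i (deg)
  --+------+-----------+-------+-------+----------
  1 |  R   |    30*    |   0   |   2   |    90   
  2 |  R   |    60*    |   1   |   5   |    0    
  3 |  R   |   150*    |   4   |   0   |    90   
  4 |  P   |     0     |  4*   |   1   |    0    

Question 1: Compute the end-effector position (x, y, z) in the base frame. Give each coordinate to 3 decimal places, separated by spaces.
3.915 -3.513 7.294

after link 1: o_1 = (1.7321, 1.0000, 0.0000)
after link 2: o_2 = (4.3971, 1.3840, 4.3301)
after link 3: o_3 = (6.3971, -2.0801, 4.3301)
after link 4: o_4 = (3.9151, -3.5131, 7.2942)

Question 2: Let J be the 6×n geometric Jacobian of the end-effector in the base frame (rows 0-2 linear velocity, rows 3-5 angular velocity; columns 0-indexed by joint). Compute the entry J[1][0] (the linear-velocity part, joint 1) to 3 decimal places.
3.915

axis z_0 = ẑ; lever o_n−o_0 = (3.9151,-3.5131,7.2942)
cross product → J_v[:, 0] = (3.5131,3.9151,-0.0000)
J_ω[:, 0] = z_0
entry J[1][0] = 3.9151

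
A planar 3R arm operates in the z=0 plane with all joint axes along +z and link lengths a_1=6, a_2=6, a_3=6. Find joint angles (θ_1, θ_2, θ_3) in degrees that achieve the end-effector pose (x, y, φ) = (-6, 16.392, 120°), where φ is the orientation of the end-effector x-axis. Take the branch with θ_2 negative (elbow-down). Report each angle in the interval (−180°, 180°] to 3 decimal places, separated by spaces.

wrist centre = target − a_3·(cos φ, sin φ) = (-3.0000, 11.1958)
cos θ_2 = (134.3470−6²−6²)/(2·6·6) = 0.8659; θ_2 = -30.0109° (elbow-down)
β = atan2(11.1958,-3.0000) = 105.0004°; ψ = atan2(-3.0010,11.1956) = -15.0054°
θ_1 = β − ψ = 120.0058°
θ_3 = φ − θ_1 − θ_2 = 30.0050° (wrapped to (-180°,180°])

120.006 -30.011 30.005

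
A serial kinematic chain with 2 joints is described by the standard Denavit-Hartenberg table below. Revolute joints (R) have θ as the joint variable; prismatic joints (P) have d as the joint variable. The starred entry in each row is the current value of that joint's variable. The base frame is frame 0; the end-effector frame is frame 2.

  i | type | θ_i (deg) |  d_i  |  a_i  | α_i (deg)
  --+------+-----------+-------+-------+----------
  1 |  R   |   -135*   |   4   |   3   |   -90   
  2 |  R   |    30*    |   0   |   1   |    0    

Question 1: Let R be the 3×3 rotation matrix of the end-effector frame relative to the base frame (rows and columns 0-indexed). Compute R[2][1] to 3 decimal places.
-0.866

End-effector y-axis (col 1 of R) = (0.3536,0.3536,-0.8660)
R[2][1] = -0.8660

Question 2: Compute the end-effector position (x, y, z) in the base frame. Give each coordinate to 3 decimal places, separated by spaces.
after link 1: o_1 = (-2.1213, -2.1213, 4.0000)
after link 2: o_2 = (-2.7337, -2.7337, 3.5000)

-2.734 -2.734 3.500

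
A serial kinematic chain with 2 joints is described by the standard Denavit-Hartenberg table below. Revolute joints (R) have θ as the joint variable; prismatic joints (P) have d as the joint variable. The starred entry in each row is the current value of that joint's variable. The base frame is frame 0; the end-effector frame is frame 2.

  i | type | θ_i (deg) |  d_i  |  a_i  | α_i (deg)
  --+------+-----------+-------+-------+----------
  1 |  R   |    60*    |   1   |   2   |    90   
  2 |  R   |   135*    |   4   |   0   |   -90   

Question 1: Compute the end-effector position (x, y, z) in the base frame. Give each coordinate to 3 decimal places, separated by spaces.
after link 1: o_1 = (1.0000, 1.7321, 1.0000)
after link 2: o_2 = (4.4641, -0.2679, 1.0000)

4.464 -0.268 1.000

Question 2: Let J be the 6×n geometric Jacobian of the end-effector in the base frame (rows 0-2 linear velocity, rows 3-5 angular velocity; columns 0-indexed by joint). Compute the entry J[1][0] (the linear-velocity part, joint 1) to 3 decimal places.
axis z_0 = ẑ; lever o_n−o_0 = (4.4641,-0.2679,1.0000)
cross product → J_v[:, 0] = (0.2679,4.4641,-0.0000)
J_ω[:, 0] = z_0
entry J[1][0] = 4.4641

4.464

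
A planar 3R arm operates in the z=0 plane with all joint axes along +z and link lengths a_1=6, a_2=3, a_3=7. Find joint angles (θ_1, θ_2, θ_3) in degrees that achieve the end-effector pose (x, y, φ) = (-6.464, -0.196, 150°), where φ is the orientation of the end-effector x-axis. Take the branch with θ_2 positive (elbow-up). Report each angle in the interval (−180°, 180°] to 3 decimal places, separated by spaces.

-119.997 150.004 119.993

wrist centre = target − a_3·(cos φ, sin φ) = (-0.4018, -3.6960)
cos θ_2 = (13.8219−6²−3²)/(2·6·3) = -0.8661; θ_2 = 150.0038° (elbow-up)
β = atan2(-3.6960,-0.4018) = -96.2047°; ψ = atan2(1.4998,3.4018) = 23.7921°
θ_1 = β − ψ = -119.9969°
θ_3 = φ − θ_1 − θ_2 = 119.9930° (wrapped to (-180°,180°])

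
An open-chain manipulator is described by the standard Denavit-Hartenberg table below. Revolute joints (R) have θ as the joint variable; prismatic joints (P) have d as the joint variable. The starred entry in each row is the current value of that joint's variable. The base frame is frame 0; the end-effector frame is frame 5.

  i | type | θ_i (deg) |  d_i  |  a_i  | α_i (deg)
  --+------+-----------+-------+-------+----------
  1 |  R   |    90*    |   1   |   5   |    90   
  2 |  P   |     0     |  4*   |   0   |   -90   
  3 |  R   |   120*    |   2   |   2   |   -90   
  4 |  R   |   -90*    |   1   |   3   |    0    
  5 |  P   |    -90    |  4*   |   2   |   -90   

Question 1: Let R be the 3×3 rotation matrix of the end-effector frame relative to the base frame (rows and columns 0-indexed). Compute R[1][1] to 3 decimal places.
0.866

End-effector y-axis (col 1 of R) = (-0.5000,0.8660,-0.0000)
R[1][1] = 0.8660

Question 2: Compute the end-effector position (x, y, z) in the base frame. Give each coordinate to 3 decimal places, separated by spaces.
after link 1: o_1 = (0.0000, 5.0000, 1.0000)
after link 2: o_2 = (4.0000, 5.0000, 1.0000)
after link 3: o_3 = (2.2679, 4.0000, 3.0000)
after link 4: o_4 = (2.7679, 3.1340, 6.0000)
after link 5: o_5 = (6.5000, 0.6699, 6.0000)

6.500 0.670 6.000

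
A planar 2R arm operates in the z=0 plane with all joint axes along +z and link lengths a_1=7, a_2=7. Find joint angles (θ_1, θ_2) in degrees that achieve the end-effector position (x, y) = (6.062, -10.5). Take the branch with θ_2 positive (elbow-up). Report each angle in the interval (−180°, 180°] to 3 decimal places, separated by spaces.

-90.001 60.001

cos θ_2 = (146.9978−7²−7²)/(2·7·7) = 0.5000; θ_2 = 60.0015° (elbow-up)
β = atan2(-10.5000,6.0620) = -60.0007°; ψ = atan2(6.0623,10.4998) = 30.0007°
θ_1 = β − ψ = -90.0015°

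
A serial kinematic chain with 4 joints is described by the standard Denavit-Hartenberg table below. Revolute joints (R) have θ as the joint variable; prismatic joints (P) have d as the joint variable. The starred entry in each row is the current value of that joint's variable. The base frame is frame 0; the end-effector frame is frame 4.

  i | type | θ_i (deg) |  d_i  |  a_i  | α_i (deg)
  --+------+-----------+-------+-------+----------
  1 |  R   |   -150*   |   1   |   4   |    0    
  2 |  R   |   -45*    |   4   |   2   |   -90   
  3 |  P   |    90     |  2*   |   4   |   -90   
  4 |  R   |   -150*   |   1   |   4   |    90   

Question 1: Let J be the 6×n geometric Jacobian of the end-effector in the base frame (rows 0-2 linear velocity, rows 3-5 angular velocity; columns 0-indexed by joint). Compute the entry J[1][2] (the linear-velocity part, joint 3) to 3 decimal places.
-0.966

prismatic axis z_2 = (-0.2588,-0.9659,0.0000)
J_v[:, 2] = z_2; J_ω[:, 2] = (0,0,0)
entry J[1][2] = -0.9659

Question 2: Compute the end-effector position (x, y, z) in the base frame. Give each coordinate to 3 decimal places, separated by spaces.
-5.465 -5.605 4.464

after link 1: o_1 = (-3.4641, -2.0000, 1.0000)
after link 2: o_2 = (-5.3960, -1.4824, 5.0000)
after link 3: o_3 = (-5.9136, -3.4142, 1.0000)
after link 4: o_4 = (-5.4653, -5.6049, 4.4641)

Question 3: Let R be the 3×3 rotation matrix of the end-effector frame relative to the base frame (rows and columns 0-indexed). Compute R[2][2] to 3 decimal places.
0.500

End-effector z-axis (col 2 of R) = (0.2241,0.8365,0.5000)
R[2][2] = 0.5000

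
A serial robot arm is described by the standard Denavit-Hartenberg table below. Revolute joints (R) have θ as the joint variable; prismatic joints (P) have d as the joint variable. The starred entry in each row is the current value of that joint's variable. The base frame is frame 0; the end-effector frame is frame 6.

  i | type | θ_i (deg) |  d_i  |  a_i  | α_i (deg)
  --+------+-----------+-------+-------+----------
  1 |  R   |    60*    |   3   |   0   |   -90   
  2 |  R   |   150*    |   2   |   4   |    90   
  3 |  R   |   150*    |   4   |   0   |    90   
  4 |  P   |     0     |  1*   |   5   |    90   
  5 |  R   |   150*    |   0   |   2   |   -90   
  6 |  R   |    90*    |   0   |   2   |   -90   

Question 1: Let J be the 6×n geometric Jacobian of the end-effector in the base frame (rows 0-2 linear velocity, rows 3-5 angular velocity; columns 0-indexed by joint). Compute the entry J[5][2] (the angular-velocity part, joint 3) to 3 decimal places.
-0.866

axis z_2 = (0.2500,0.4330,-0.8660); lever o_n−o_2 = (-0.6226,5.6537,-4.2811)
cross product → J_v[:, 2] = (3.0425,1.6095,1.6830)
J_ω[:, 2] = z_2
entry J[5][2] = -0.8660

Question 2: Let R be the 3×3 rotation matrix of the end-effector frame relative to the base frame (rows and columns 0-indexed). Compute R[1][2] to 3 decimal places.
0.750

End-effector z-axis (col 2 of R) = (0.4330,0.7500,0.5000)
R[1][2] = 0.7500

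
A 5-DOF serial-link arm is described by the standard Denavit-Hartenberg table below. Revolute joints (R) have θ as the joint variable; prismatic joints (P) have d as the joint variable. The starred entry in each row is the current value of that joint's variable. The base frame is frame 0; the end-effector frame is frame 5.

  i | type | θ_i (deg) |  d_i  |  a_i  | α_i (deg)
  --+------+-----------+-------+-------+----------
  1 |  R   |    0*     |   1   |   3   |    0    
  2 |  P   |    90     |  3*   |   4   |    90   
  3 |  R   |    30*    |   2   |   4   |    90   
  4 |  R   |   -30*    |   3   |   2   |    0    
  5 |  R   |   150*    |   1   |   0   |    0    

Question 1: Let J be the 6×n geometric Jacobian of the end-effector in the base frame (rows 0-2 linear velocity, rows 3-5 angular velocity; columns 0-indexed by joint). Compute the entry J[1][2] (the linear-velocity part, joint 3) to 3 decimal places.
0.598

axis z_2 = (1.0000,-0.0000,0.0000); lever o_n−o_2 = (1.0000,6.9641,-0.5981)
cross product → J_v[:, 2] = (-0.0000,0.5981,6.9641)
J_ω[:, 2] = z_2
entry J[1][2] = 0.5981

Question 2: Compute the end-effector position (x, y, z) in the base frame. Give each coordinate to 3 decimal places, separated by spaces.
4.000 10.964 3.402

after link 1: o_1 = (3.0000, 0.0000, 1.0000)
after link 2: o_2 = (3.0000, 4.0000, 4.0000)
after link 3: o_3 = (5.0000, 7.4641, 6.0000)
after link 4: o_4 = (4.0000, 10.4641, 4.2679)
after link 5: o_5 = (4.0000, 10.9641, 3.4019)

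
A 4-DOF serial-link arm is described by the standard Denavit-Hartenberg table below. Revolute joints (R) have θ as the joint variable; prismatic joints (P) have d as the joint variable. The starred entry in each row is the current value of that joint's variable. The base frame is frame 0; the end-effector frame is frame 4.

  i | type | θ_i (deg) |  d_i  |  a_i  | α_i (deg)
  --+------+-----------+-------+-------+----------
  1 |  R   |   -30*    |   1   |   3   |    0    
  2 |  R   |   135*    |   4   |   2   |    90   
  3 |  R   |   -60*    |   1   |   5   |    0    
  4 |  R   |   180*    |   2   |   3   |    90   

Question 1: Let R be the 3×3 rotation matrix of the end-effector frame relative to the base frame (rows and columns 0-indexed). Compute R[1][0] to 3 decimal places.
-0.483

End-effector x-axis (col 0 of R) = (0.1294,-0.4830,0.8660)
R[1][0] = -0.4830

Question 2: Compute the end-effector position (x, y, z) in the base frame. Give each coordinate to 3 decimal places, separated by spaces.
4.719 2.174 3.268

after link 1: o_1 = (2.5981, -1.5000, 1.0000)
after link 2: o_2 = (2.0804, 0.4319, 5.0000)
after link 3: o_3 = (2.3993, 3.1055, 0.6699)
after link 4: o_4 = (4.7194, 2.1742, 3.2679)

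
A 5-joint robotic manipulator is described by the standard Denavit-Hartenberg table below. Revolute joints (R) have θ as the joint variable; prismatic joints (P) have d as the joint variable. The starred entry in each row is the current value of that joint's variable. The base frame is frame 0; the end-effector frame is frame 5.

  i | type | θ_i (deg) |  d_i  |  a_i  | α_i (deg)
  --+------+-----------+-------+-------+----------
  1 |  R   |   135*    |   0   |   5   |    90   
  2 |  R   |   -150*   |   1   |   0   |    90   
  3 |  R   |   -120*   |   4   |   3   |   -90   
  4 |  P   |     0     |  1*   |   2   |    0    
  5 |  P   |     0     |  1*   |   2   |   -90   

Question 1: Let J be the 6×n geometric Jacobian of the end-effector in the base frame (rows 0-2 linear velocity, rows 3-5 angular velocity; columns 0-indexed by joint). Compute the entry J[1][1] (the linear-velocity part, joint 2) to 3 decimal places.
-3.075

axis z_1 = (0.7071,0.7071,0.0000); lever o_n−o_1 = (-3.9550,-4.6182,4.3481)
cross product → J_v[:, 1] = (3.0746,-3.0746,-0.4689)
J_ω[:, 1] = z_1
entry J[1][1] = -3.0746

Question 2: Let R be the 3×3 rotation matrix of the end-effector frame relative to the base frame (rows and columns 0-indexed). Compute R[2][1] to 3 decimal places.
End-effector y-axis (col 1 of R) = (-0.1768,0.8839,0.4330)
R[2][1] = 0.4330

0.433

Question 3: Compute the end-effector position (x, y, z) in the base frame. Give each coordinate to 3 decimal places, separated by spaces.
-7.491 -1.083 4.348

after link 1: o_1 = (-3.5355, 3.5355, 0.0000)
after link 2: o_2 = (-2.8284, 4.2426, 0.0000)
after link 3: o_3 = (-4.1699, 1.9099, 4.2141)
after link 4: o_4 = (-5.8302, 0.4136, 4.2811)
after link 5: o_5 = (-7.4906, -1.0826, 4.3481)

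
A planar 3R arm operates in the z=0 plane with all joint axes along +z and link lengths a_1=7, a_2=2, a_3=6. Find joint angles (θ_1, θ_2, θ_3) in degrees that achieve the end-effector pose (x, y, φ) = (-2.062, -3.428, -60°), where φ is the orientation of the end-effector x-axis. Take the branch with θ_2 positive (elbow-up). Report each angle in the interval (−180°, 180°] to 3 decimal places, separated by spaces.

149.999 150.004 -0.003

wrist centre = target − a_3·(cos φ, sin φ) = (-5.0620, 1.7682)
cos θ_2 = (28.7502−7²−2²)/(2·7·2) = -0.8661; θ_2 = 150.0044° (elbow-up)
β = atan2(1.7682,-5.0620) = 160.7457°; ψ = atan2(0.9999,5.2679) = 10.7472°
θ_1 = β − ψ = 149.9986°
θ_3 = φ − θ_1 − θ_2 = -0.0030° (wrapped to (-180°,180°])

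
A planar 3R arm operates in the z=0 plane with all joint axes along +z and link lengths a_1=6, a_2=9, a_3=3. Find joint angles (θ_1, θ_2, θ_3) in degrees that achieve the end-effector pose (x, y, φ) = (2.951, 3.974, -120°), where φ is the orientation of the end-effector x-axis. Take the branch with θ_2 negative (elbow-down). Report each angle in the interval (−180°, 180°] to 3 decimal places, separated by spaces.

wrist centre = target − a_3·(cos φ, sin φ) = (4.4510, 6.5721)
cos θ_2 = (63.0036−6²−9²)/(2·6·9) = -0.5000; θ_2 = -119.9978° (elbow-down)
β = atan2(6.5721,4.4510) = 55.8918°; ψ = atan2(-7.7944,1.5003) = -79.1047°
θ_1 = β − ψ = 134.9965°
θ_3 = φ − θ_1 − θ_2 = -134.9987° (wrapped to (-180°,180°])

134.997 -119.998 -134.999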